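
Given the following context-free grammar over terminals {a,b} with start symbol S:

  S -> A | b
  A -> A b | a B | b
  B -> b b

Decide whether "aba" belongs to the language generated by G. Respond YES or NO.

Convert to CNF:
  S -> A T0 | T1 B | b
  A -> A T0 | T1 B | b
  B -> T0 T0
  T0 -> b
  T1 -> a

CYK fill:
  T[0,0] 'a' = {T1}  orig:{}
  T[1,1] 'b' = {A,S,T0}  orig:{A,S}
  T[2,2] 'a' = {T1}  orig:{}
  T[0,1] 'ab' = ∅
  T[1,2] 'ba' = ∅
  T[0,2] 'aba' = ∅

S ∉ T[0,2] ⇒ NO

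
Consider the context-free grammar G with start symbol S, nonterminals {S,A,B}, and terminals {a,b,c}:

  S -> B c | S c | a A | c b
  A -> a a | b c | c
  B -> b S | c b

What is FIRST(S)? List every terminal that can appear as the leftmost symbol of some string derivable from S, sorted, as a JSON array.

Compute FIRST by fixpoint:
pass 1:
  A via A→a a: +{a}
  A via A→b c: +{b}
  A via A→c: +{c}
  B via B→b S: +{b}
  B via B→c b: +{c}
  S via S→B c: +{b,c}
  S via S→a A: +{a}
  FIRST[S]={a,b,c}  FIRST[A]={a,b,c}  FIRST[B]={b,c}
pass 2: (no change)
  FIRST[S]={a,b,c}  FIRST[A]={a,b,c}  FIRST[B]={b,c}

FIRST(S) = ["a", "b", "c"]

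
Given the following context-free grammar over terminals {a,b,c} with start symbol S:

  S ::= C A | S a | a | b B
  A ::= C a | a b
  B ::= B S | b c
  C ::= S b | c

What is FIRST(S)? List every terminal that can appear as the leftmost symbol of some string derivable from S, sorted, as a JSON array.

FIRST iteration:
[1]
  A via A→a b: +{a}
  B via B→b c: +{b}
  C via C→c: +{c}
  S via S→C A: +{c}
  S via S→a: +{a}
  S via S→b B: +{b}
  FIRST[S]={a,b,c}  FIRST[A]={a}  FIRST[B]={b}  FIRST[C]={c}
[2]
  A via A→C a: +{c}
  C via C→S b: +{a,b}
  FIRST[S]={a,b,c}  FIRST[A]={a,c}  FIRST[B]={b}  FIRST[C]={a,b,c}
[3]
  A via A→C a: +{b}
  FIRST[S]={a,b,c}  FIRST[A]={a,b,c}  FIRST[B]={b}  FIRST[C]={a,b,c}
[4] (stable)
  FIRST[S]={a,b,c}  FIRST[A]={a,b,c}  FIRST[B]={b}  FIRST[C]={a,b,c}

FIRST(S) = ["a", "b", "c"]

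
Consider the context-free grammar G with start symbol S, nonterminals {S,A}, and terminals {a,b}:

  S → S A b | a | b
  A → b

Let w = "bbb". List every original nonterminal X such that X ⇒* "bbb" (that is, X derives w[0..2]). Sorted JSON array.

CNF form of G:
  S -> S X1 | a | b
  A -> b
  T0 -> b
  X1 -> A T0

CYK table (by increasing span), restricted to cells inside w[0..2]:
  cell(0,0) b: {A,S,T0}  orig:{A,S}
  cell(1,1) b: {A,S,T0}  orig:{A,S}
  cell(2,2) b: {A,S,T0}  orig:{A,S}
  cell(0,1) bb: {X1}  orig:{}
  cell(1,2) bb: {X1}  orig:{}
  cell(0,2) bbb: {S}

Original NTs in T[0,2] deriving "bbb": ["S"]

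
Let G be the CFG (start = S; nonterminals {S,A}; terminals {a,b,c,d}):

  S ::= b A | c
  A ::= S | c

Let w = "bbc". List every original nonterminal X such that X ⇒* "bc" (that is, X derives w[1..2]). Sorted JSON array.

CNF form of G:
  S -> T0 A | c
  A -> T0 A | c
  T0 -> b

Fill CYK table bottom-up (cells [i..j] with 1 ≤ i ≤ j ≤ 2 only):
  [1..1]={T0}  "b"  orig:{}
  [2..2]={A,S}  "c"
  [1..2]={A,S}  "bc"

Original NTs in T[1,2] deriving "bc": ["A", "S"]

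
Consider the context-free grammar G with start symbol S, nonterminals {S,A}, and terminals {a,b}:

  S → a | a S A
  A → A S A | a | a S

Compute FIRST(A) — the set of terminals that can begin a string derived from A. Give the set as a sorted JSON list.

FIRST sets, iterate to fixpoint:
pass 1:
  A via A→a: +{a}
  S via S→a: +{a}
  FIRST(S)={a}  FIRST(A)={a}
pass 2: done
  FIRST(S)={a}  FIRST(A)={a}

FIRST(A) = ["a"]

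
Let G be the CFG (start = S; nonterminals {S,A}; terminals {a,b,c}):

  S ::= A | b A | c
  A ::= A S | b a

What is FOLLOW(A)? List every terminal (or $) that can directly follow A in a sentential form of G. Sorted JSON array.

FIRST sets, iterate to fixpoint:
pass 1:
  A via A→b a: +{b}
  S via S→A: +{b}
  S via S→c: +{c}
  FIRST(S)={b,c}  FIRST(A)={b}
pass 2: (stable)
  FIRST(S)={b,c}  FIRST(A)={b}

FOLLOW sets:
initialize: $ ∈ FOLLOW(S)
pass 1:
  A→A S: FOLLOW(A) ⊇ FIRST(S) = {b,c}; new: +{b,c}
  A→A S: FOLLOW(S) ⊇ FOLLOW(A) ⊇ {b,c}; new: +{b,c}
  S→A: FOLLOW(A) ⊇ FOLLOW(S) ⊇ {$,b,c}; new: +{$}
  FOLLOW[S]={$,b,c}  FOLLOW[A]={$,b,c}
pass 2: — fixpoint
  FOLLOW[S]={$,b,c}  FOLLOW[A]={$,b,c}

FOLLOW(A) = ["$", "b", "c"]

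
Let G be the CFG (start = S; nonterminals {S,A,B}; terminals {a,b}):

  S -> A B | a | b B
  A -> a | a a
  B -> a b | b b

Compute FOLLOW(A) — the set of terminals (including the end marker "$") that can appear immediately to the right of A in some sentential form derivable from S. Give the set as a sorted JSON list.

Compute FIRST by fixpoint:
pass 1:
  A via A→a: +{a}
  B via B→a b: +{a}
  B via B→b b: +{b}
  S via S→A B: +{a}
  S via S→b B: +{b}
  FIRST(S)={a,b}  FIRST(A)={a}  FIRST(B)={a,b}
pass 2: done
  FIRST(S)={a,b}  FIRST(A)={a}  FIRST(B)={a,b}

Compute FOLLOW by fixpoint:
initialize: $ ∈ FOLLOW(S)
pass 1:
  S→A B: FOLLOW(A) ⊇ FIRST(B) = {a,b}; new: +{a,b}
  S→A B: FOLLOW(B) ⊇ FOLLOW(S) ⊇ {$}; new: +{$}
  S: {$}  A: {a,b}  B: {$}
pass 2: — fixpoint
  S: {$}  A: {a,b}  B: {$}

FOLLOW(A) = ["a", "b"]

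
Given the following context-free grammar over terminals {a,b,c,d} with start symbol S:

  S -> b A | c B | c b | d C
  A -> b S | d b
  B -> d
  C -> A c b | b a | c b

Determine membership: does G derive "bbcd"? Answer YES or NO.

Convert to CNF:
  S -> T0 A | T1 C | T2 B | T2 T0
  A -> T0 S | T1 T0
  B -> d
  C -> A X4 | T0 T3 | T2 T0
  T0 -> b
  T1 -> d
  T2 -> c
  T3 -> a
  X4 -> T2 T0

CYK table (by increasing span):
  cell(0,0) b: {T0}  orig:{}
  cell(1,1) b: {T0}  orig:{}
  cell(2,2) c: {T2}  orig:{}
  cell(3,3) d: {B,T1}  orig:{B}
  cell(0,1) bb: ∅
  cell(1,2) bc: ∅
  cell(2,3) cd: {S}
  cell(0,2) bbc: ∅
  cell(1,3) bcd: {A}
  cell(0,3) bbcd: {S}

S ∈ T[0,3] ⇒ YES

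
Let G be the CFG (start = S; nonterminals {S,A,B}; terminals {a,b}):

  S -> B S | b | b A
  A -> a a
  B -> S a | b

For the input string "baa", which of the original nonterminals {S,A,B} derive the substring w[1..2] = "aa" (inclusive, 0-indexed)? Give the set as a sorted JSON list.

CNF form of G:
  S -> B S | T1 A | b
  A -> T0 T0
  B -> S T0 | b
  T0 -> a
  T1 -> b

CYK fill — only the sub-triangle for w[1..2]:
  cell(1,1) a: {T0}  orig:{}
  cell(2,2) a: {T0}  orig:{}
  cell(1,2) aa: {A}

Original NTs in T[1,2] deriving "aa": ["A"]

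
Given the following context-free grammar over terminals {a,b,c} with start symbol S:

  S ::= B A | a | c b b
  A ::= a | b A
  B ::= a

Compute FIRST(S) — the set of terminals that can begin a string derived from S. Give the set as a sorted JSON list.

FIRST iteration:
iter 1:
  A via A→a: +{a}
  A via A→b A: +{b}
  B via B→a: +{a}
  S via S→B A: +{a}
  S via S→c b b: +{c}
  FIRST(S)={a,c}  FIRST(A)={a,b}  FIRST(B)={a}
iter 2: (no change)
  FIRST(S)={a,c}  FIRST(A)={a,b}  FIRST(B)={a}

FIRST(S) = ["a", "c"]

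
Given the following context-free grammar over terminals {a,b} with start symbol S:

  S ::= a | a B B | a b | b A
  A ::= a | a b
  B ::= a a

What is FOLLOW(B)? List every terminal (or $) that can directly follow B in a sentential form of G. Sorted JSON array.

FIRST iteration:
pass 1:
  A via A→a: +{a}
  B via B→a a: +{a}
  S via S→a: +{a}
  S via S→b A: +{b}
  S: {a,b}  A: {a}  B: {a}
pass 2: (no change)
  S: {a,b}  A: {a}  B: {a}

Compute FOLLOW by fixpoint:
seed FOLLOW(S) with $
iter 1:
  S→a B B: FOLLOW(B) ⊇ FIRST(B) = {a}; new: +{a}
  S→a B B: FOLLOW(B) ⊇ FOLLOW(S) ⊇ {$}; new: +{$}
  S→b A: FOLLOW(A) ⊇ FOLLOW(S) ⊇ {$}; new: +{$}
  FOLLOW[S]={$}  FOLLOW[A]={$}  FOLLOW[B]={$,a}
iter 2: — fixpoint
  FOLLOW[S]={$}  FOLLOW[A]={$}  FOLLOW[B]={$,a}

FOLLOW(B) = ["$", "a"]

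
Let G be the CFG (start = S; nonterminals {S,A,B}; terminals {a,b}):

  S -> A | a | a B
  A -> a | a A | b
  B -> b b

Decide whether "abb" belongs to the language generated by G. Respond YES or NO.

CNF form of G:
  S -> T0 A | T0 B | a | b
  A -> T0 A | a | b
  B -> T1 T1
  T0 -> a
  T1 -> b

CYK fill:
  T[0,0] 'a' = {A,S,T0}  orig:{A,S}
  T[1,1] 'b' = {A,S,T1}  orig:{A,S}
  T[2,2] 'b' = {A,S,T1}  orig:{A,S}
  T[0,1] 'ab' = {A,S}
  T[1,2] 'bb' = {B}
  T[0,2] 'abb' = {S}

S ∈ T[0,2] ⇒ YES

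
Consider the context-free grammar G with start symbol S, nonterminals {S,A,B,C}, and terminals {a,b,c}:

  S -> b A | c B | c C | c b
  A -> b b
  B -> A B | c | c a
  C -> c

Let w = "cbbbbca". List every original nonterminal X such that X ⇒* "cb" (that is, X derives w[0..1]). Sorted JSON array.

Convert to CNF:
  S -> T0 A | T1 B | T1 C | T1 T0
  A -> T0 T0
  B -> A B | T1 T2 | c
  C -> c
  T0 -> b
  T1 -> c
  T2 -> a

Fill CYK table bottom-up, restricted to cells inside w[0..1]:
  [0..0]={B,C,T1}  "c"  orig:{B,C}
  [1..1]={T0}  "b"  orig:{}
  [0..1]={S}  "cb"

Original NTs in T[0,1] deriving "cb": ["S"]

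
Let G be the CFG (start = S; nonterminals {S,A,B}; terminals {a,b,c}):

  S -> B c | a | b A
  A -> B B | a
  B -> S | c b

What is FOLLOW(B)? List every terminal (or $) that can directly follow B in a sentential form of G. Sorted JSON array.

Compute FIRST by fixpoint:
iter 1:
  A via A→a: +{a}
  B via B→c b: +{c}
  S via S→B c: +{c}
  S via S→a: +{a}
  S via S→b A: +{b}
  FIRST[S]={a,b,c}  FIRST[A]={a}  FIRST[B]={c}
iter 2:
  A via A→B B: +{c}
  B via B→S: +{a,b}
  FIRST[S]={a,b,c}  FIRST[A]={a,c}  FIRST[B]={a,b,c}
iter 3:
  A via A→B B: +{b}
  FIRST[S]={a,b,c}  FIRST[A]={a,b,c}  FIRST[B]={a,b,c}
iter 4: (stable)
  FIRST[S]={a,b,c}  FIRST[A]={a,b,c}  FIRST[B]={a,b,c}

FOLLOW sets:
FOLLOW(S) := {$}
[1]
  A→B B: FOLLOW(B) ⊇ FIRST(B) = {a,b,c}; new: +{a,b,c}
  B→S: FOLLOW(S) ⊇ FOLLOW(B) ⊇ {a,b,c}; new: +{a,b,c}
  S→b A: FOLLOW(A) ⊇ FOLLOW(S) ⊇ {$,a,b,c}; new: +{$,a,b,c}
  FOLLOW(S)={$,a,b,c}  FOLLOW(A)={$,a,b,c}  FOLLOW(B)={a,b,c}
[2]
  A→B B: FOLLOW(B) ⊇ FOLLOW(A) ⊇ {$,a,b,c}; new: +{$}
  FOLLOW(S)={$,a,b,c}  FOLLOW(A)={$,a,b,c}  FOLLOW(B)={$,a,b,c}
[3] (no change)
  FOLLOW(S)={$,a,b,c}  FOLLOW(A)={$,a,b,c}  FOLLOW(B)={$,a,b,c}

FOLLOW(B) = ["$", "a", "b", "c"]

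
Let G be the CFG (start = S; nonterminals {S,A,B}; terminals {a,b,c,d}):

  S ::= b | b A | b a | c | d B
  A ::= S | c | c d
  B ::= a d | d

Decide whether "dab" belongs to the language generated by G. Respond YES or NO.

Convert to CNF:
  S -> T0 A | T0 T1 | T3 B | b | c
  A -> T0 A | T0 T1 | T2 T3 | T3 B | b | c
  B -> T1 T3 | d
  T0 -> b
  T1 -> a
  T2 -> c
  T3 -> d

CYK fill:
  [0..0]={B,T3}  "d"  orig:{B}
  [1..1]={T1}  "a"  orig:{}
  [2..2]={A,S,T0}  "b"  orig:{A,S}
  [0..1]=∅  "da"
  [1..2]=∅  "ab"
  [0..2]=∅  "dab"

S ∉ T[0,2] ⇒ NO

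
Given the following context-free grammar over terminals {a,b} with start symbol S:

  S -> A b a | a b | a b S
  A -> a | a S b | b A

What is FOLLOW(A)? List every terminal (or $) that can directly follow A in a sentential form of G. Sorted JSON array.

FIRST sets, iterate to fixpoint:
round 1:
  A via A→a: +{a}
  A via A→b A: +{b}
  S via S→A b a: +{a,b}
  FIRST(S)={a,b}  FIRST(A)={a,b}
round 2: (stable)
  FIRST(S)={a,b}  FIRST(A)={a,b}

FOLLOW sets:
FOLLOW(S) := {$}
round 1:
  A→a S b: FOLLOW(S) ⊇ FIRST(b) = {b}; new: +{b}
  S→A b a: FOLLOW(A) ⊇ FIRST(b) = {b}; new: +{b}
  S: {$,b}  A: {b}
round 2: — fixpoint
  S: {$,b}  A: {b}

FOLLOW(A) = ["b"]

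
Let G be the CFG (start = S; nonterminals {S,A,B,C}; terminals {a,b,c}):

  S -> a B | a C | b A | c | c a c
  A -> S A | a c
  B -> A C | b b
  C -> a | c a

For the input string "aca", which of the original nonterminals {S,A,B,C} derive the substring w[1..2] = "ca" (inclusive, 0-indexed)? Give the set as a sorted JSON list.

Convert to CNF:
  S -> T0 B | T0 C | T1 X3 | T2 A | c
  A -> S A | T0 T1
  B -> A C | T2 T2
  C -> T1 T0 | a
  T0 -> a
  T1 -> c
  T2 -> b
  X3 -> T0 T1

CYK fill (cells [i..j] with 1 ≤ i ≤ j ≤ 2 only):
  [1..1]={S,T1}  "c"  orig:{S}
  [2..2]={C,T0}  "a"  orig:{C}
  [1..2]={C}  "ca"

Original NTs in T[1,2] deriving "ca": ["C"]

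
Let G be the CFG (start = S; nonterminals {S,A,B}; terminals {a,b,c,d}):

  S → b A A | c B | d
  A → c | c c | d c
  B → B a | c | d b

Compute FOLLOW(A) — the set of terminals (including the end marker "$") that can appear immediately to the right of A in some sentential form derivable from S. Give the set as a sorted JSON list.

FIRST sets, iterate to fixpoint:
pass 1:
  A via A→c: +{c}
  A via A→d c: +{d}
  B via B→c: +{c}
  B via B→d b: +{d}
  S via S→b A A: +{b}
  S via S→c B: +{c}
  S via S→d: +{d}
  FIRST[S]={b,c,d}  FIRST[A]={c,d}  FIRST[B]={c,d}
pass 2: done
  FIRST[S]={b,c,d}  FIRST[A]={c,d}  FIRST[B]={c,d}

FOLLOW sets:
FOLLOW(S) := {$}
pass 1:
  B→B a: FOLLOW(B) ⊇ FIRST(a) = {a}; new: +{a}
  S→b A A: FOLLOW(A) ⊇ FIRST(A) = {c,d}; new: +{c,d}
  S→b A A: FOLLOW(A) ⊇ FOLLOW(S) ⊇ {$}; new: +{$}
  S→c B: FOLLOW(B) ⊇ FOLLOW(S) ⊇ {$}; new: +{$}
  FOLLOW(S)={$}  FOLLOW(A)={$,c,d}  FOLLOW(B)={$,a}
pass 2: done
  FOLLOW(S)={$}  FOLLOW(A)={$,c,d}  FOLLOW(B)={$,a}

FOLLOW(A) = ["$", "c", "d"]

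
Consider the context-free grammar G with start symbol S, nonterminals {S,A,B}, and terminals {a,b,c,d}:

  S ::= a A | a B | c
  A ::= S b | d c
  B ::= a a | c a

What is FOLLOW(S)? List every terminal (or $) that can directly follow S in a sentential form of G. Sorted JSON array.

FIRST iteration:
pass 1:
  A via A→d c: +{d}
  B via B→a a: +{a}
  B via B→c a: +{c}
  S via S→a A: +{a}
  S via S→c: +{c}
  FIRST(S)={a,c}  FIRST(A)={d}  FIRST(B)={a,c}
pass 2:
  A via A→S b: +{a,c}
  FIRST(S)={a,c}  FIRST(A)={a,c,d}  FIRST(B)={a,c}
pass 3: — fixpoint
  FIRST(S)={a,c}  FIRST(A)={a,c,d}  FIRST(B)={a,c}

FOLLOW iteration:
seed FOLLOW(S) with $
round 1:
  A→S b: FOLLOW(S) ⊇ FIRST(b) = {b}; new: +{b}
  S→a A: FOLLOW(A) ⊇ FOLLOW(S) ⊇ {$,b}; new: +{$,b}
  S→a B: FOLLOW(B) ⊇ FOLLOW(S) ⊇ {$,b}; new: +{$,b}
  FOLLOW(S)={$,b}  FOLLOW(A)={$,b}  FOLLOW(B)={$,b}
round 2: — fixpoint
  FOLLOW(S)={$,b}  FOLLOW(A)={$,b}  FOLLOW(B)={$,b}

FOLLOW(S) = ["$", "b"]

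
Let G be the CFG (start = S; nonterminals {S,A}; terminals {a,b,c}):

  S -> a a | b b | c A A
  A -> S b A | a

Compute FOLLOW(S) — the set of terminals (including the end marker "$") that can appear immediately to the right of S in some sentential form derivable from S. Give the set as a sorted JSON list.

Compute FIRST by fixpoint:
round 1:
  A via A→a: +{a}
  S via S→a a: +{a}
  S via S→b b: +{b}
  S via S→c A A: +{c}
  FIRST[S]={a,b,c}  FIRST[A]={a}
round 2:
  A via A→S b A: +{b,c}
  FIRST[S]={a,b,c}  FIRST[A]={a,b,c}
round 3: — fixpoint
  FIRST[S]={a,b,c}  FIRST[A]={a,b,c}

FOLLOW iteration:
FOLLOW(S) := {$}
pass 1:
  A→S b A: FOLLOW(S) ⊇ FIRST(b) = {b}; new: +{b}
  S→c A A: FOLLOW(A) ⊇ FIRST(A) = {a,b,c}; new: +{a,b,c}
  S→c A A: FOLLOW(A) ⊇ FOLLOW(S) ⊇ {$,b}; new: +{$}
  FOLLOW[S]={$,b}  FOLLOW[A]={$,a,b,c}
pass 2: done
  FOLLOW[S]={$,b}  FOLLOW[A]={$,a,b,c}

FOLLOW(S) = ["$", "b"]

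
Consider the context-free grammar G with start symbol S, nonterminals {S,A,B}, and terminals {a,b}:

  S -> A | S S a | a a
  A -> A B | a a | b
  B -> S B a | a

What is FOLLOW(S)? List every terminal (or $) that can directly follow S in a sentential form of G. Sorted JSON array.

FIRST iteration:
iter 1:
  A via A→a a: +{a}
  A via A→b: +{b}
  B via B→a: +{a}
  S via S→A: +{a,b}
  FIRST(S)={a,b}  FIRST(A)={a,b}  FIRST(B)={a}
iter 2:
  B via B→S B a: +{b}
  FIRST(S)={a,b}  FIRST(A)={a,b}  FIRST(B)={a,b}
iter 3: (stable)
  FIRST(S)={a,b}  FIRST(A)={a,b}  FIRST(B)={a,b}

Compute FOLLOW by fixpoint:
seed FOLLOW(S) with $
iter 1:
  A→A B: FOLLOW(A) ⊇ FIRST(B) = {a,b}; new: +{a,b}
  A→A B: FOLLOW(B) ⊇ FOLLOW(A) ⊇ {a,b}; new: +{a,b}
  B→S B a: FOLLOW(S) ⊇ FIRST(B) = {a,b}; new: +{a,b}
  S→A: FOLLOW(A) ⊇ FOLLOW(S) ⊇ {$,a,b}; new: +{$}
  S: {$,a,b}  A: {$,a,b}  B: {a,b}
iter 2:
  A→A B: FOLLOW(B) ⊇ FOLLOW(A) ⊇ {$,a,b}; new: +{$}
  S: {$,a,b}  A: {$,a,b}  B: {$,a,b}
iter 3: (no change)
  S: {$,a,b}  A: {$,a,b}  B: {$,a,b}

FOLLOW(S) = ["$", "a", "b"]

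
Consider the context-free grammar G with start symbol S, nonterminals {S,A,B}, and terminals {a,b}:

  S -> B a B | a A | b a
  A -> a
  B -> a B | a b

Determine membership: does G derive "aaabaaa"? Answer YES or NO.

CNF form of G:
  S -> B X2 | T0 A | T1 T0
  A -> a
  B -> T0 B | T0 T1
  T0 -> a
  T1 -> b
  X2 -> T0 B

CYK table (by increasing span):
  cell(0,0) a: {A,T0}  orig:{A}
  cell(1,1) a: {A,T0}  orig:{A}
  cell(2,2) a: {A,T0}  orig:{A}
  cell(3,3) b: {T1}  orig:{}
  cell(4,4) a: {A,T0}  orig:{A}
  cell(5,5) a: {A,T0}  orig:{A}
  cell(6,6) a: {A,T0}  orig:{A}
  cell(0,1) aa: {S}
  cell(1,2) aa: {S}
  cell(2,3) ab: {B}
  cell(3,4) ba: {S}
  cell(4,5) aa: {S}
  cell(5,6) aa: {S}
  cell(0,2) aaa: ∅
  cell(1,3) aab: {B,X2}  orig:{B}
  cell(2,4) aba: ∅
  cell(3,5) baa: ∅
  cell(4,6) aaa: ∅
  cell(0,3) aaab: {B,X2}  orig:{B}
  cell(1,4) aaba: ∅
  cell(2,5) abaa: ∅
  cell(3,6) baaa: ∅
  cell(0,4) aaaba: ∅
  cell(1,5) aabaa: ∅
  cell(2,6) abaaa: ∅
  cell(0,5) aaabaa: ∅
  cell(1,6) aabaaa: ∅
  cell(0,6) aaabaaa: ∅

S ∉ T[0,6] ⇒ NO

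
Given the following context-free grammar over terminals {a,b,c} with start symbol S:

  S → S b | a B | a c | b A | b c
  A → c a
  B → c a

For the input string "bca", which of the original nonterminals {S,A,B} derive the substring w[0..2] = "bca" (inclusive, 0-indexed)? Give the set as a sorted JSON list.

CNF form of G:
  S -> S T2 | T1 B | T1 T0 | T2 A | T2 T0
  A -> T0 T1
  B -> T0 T1
  T0 -> c
  T1 -> a
  T2 -> b

Fill CYK table bottom-up (cells [i..j] with 0 ≤ i ≤ j ≤ 2 only):
  cell(0,0) b: {T2}  orig:{}
  cell(1,1) c: {T0}  orig:{}
  cell(2,2) a: {T1}  orig:{}
  cell(0,1) bc: {S}
  cell(1,2) ca: {A,B}
  cell(0,2) bca: {S}

Original NTs in T[0,2] deriving "bca": ["S"]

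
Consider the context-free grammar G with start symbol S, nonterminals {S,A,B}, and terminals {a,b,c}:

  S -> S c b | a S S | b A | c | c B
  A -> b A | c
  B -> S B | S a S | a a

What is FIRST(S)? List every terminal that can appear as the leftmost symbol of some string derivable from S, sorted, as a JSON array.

FIRST iteration:
pass 1:
  A via A→b A: +{b}
  A via A→c: +{c}
  B via B→a a: +{a}
  S via S→a S S: +{a}
  S via S→b A: +{b}
  S via S→c: +{c}
  S: {a,b,c}  A: {b,c}  B: {a}
pass 2:
  B via B→S B: +{b,c}
  S: {a,b,c}  A: {b,c}  B: {a,b,c}
pass 3: (no change)
  S: {a,b,c}  A: {b,c}  B: {a,b,c}

FIRST(S) = ["a", "b", "c"]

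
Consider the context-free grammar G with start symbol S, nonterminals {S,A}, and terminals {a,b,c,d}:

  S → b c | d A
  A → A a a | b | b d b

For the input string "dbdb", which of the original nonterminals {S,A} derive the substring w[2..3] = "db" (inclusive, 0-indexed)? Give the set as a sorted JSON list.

CNF form of G:
  S -> T1 T3 | T2 A
  A -> A X4 | T1 X5 | b
  T0 -> a
  T1 -> b
  T2 -> d
  T3 -> c
  X4 -> T0 T0
  X5 -> T2 T1

CYK table (by increasing span) (cells [i..j] with 2 ≤ i ≤ j ≤ 3 only):
  T[2,2] 'd' = {T2}  orig:{}
  T[3,3] 'b' = {A,T1}  orig:{A}
  T[2,3] 'db' = {S,X5}  orig:{S}

Original NTs in T[2,3] deriving "db": ["S"]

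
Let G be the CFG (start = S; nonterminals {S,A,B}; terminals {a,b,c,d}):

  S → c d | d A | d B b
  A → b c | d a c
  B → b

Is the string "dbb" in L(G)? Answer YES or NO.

Convert to CNF:
  S -> T1 T2 | T2 A | T2 X5
  A -> T0 T1 | T2 X4
  B -> b
  T0 -> b
  T1 -> c
  T2 -> d
  T3 -> a
  X4 -> T3 T1
  X5 -> B T0

CYK table (by increasing span):
  cell(0,0) d: {T2}  orig:{}
  cell(1,1) b: {B,T0}  orig:{B}
  cell(2,2) b: {B,T0}  orig:{B}
  cell(0,1) db: ∅
  cell(1,2) bb: {X5}  orig:{}
  cell(0,2) dbb: {S}

S ∈ T[0,2] ⇒ YES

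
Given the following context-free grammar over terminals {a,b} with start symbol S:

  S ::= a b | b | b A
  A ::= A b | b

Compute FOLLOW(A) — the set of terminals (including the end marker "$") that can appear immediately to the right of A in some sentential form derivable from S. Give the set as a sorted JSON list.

FIRST sets, iterate to fixpoint:
round 1:
  A via A→b: +{b}
  S via S→a b: +{a}
  S via S→b: +{b}
  FIRST[S]={a,b}  FIRST[A]={b}
round 2: (no change)
  FIRST[S]={a,b}  FIRST[A]={b}

Compute FOLLOW by fixpoint:
FOLLOW(S) := {$}
pass 1:
  A→A b: FOLLOW(A) ⊇ FIRST(b) = {b}; new: +{b}
  S→b A: FOLLOW(A) ⊇ FOLLOW(S) ⊇ {$}; new: +{$}
  FOLLOW(S)={$}  FOLLOW(A)={$,b}
pass 2: — fixpoint
  FOLLOW(S)={$}  FOLLOW(A)={$,b}

FOLLOW(A) = ["$", "b"]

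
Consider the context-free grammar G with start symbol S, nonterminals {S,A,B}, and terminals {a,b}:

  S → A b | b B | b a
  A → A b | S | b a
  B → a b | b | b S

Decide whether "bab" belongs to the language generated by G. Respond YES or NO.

Convert to CNF:
  S -> A T0 | T0 B | T0 T1
  A -> A T0 | T0 B | T0 T1
  B -> T0 S | T1 T0 | b
  T0 -> b
  T1 -> a

Fill CYK table bottom-up:
  T[0,0] 'b' = {B,T0}  orig:{B}
  T[1,1] 'a' = {T1}  orig:{}
  T[2,2] 'b' = {B,T0}  orig:{B}
  T[0,1] 'ba' = {A,S}
  T[1,2] 'ab' = {B}
  T[0,2] 'bab' = {A,S}

S ∈ T[0,2] ⇒ YES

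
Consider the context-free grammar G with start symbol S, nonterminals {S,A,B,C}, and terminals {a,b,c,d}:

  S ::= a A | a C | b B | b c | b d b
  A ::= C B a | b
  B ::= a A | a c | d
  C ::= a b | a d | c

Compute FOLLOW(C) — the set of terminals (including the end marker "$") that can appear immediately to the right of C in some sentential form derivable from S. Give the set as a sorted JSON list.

Compute FIRST by fixpoint:
pass 1:
  A via A→b: +{b}
  B via B→a A: +{a}
  B via B→d: +{d}
  C via C→a b: +{a}
  C via C→c: +{c}
  S via S→a A: +{a}
  S via S→b B: +{b}
  FIRST(S)={a,b}  FIRST(A)={b}  FIRST(B)={a,d}  FIRST(C)={a,c}
pass 2:
  A via A→C B a: +{a,c}
  FIRST(S)={a,b}  FIRST(A)={a,b,c}  FIRST(B)={a,d}  FIRST(C)={a,c}
pass 3: — fixpoint
  FIRST(S)={a,b}  FIRST(A)={a,b,c}  FIRST(B)={a,d}  FIRST(C)={a,c}

Compute FOLLOW by fixpoint:
seed FOLLOW(S) with $
[1]
  A→C B a: FOLLOW(C) ⊇ FIRST(B) = {a,d}; new: +{a,d}
  A→C B a: FOLLOW(B) ⊇ FIRST(a) = {a}; new: +{a}
  B→a A: FOLLOW(A) ⊇ FOLLOW(B) ⊇ {a}; new: +{a}
  S→a A: FOLLOW(A) ⊇ FOLLOW(S) ⊇ {$}; new: +{$}
  S→a C: FOLLOW(C) ⊇ FOLLOW(S) ⊇ {$}; new: +{$}
  S→b B: FOLLOW(B) ⊇ FOLLOW(S) ⊇ {$}; new: +{$}
  S: {$}  A: {$,a}  B: {$,a}  C: {$,a,d}
[2] (stable)
  S: {$}  A: {$,a}  B: {$,a}  C: {$,a,d}

FOLLOW(C) = ["$", "a", "d"]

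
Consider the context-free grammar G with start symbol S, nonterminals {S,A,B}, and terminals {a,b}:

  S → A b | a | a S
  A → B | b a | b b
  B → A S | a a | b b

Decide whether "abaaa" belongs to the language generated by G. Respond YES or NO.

Convert to CNF:
  S -> A T1 | T0 S | a
  A -> A S | T0 T0 | T1 T0 | T1 T1
  B -> A S | T0 T0 | T1 T1
  T0 -> a
  T1 -> b

CYK fill:
  cell(0,0) a: {S,T0}  orig:{S}
  cell(1,1) b: {T1}  orig:{}
  cell(2,2) a: {S,T0}  orig:{S}
  cell(3,3) a: {S,T0}  orig:{S}
  cell(4,4) a: {S,T0}  orig:{S}
  cell(0,1) ab: ∅
  cell(1,2) ba: {A}
  cell(2,3) aa: {A,B,S}
  cell(3,4) aa: {A,B,S}
  cell(0,2) aba: ∅
  cell(1,3) baa: {A,B}
  cell(2,4) aaa: {A,B,S}
  cell(0,3) abaa: ∅
  cell(1,4) baaa: {A,B}
  cell(0,4) abaaa: ∅

S ∉ T[0,4] ⇒ NO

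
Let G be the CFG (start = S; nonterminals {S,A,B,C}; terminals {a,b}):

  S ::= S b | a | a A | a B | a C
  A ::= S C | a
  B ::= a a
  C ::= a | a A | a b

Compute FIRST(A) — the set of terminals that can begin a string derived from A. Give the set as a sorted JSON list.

FIRST iteration:
iter 1:
  A via A→a: +{a}
  B via B→a a: +{a}
  C via C→a: +{a}
  S via S→a: +{a}
  FIRST(S)={a}  FIRST(A)={a}  FIRST(B)={a}  FIRST(C)={a}
iter 2: done
  FIRST(S)={a}  FIRST(A)={a}  FIRST(B)={a}  FIRST(C)={a}

FIRST(A) = ["a"]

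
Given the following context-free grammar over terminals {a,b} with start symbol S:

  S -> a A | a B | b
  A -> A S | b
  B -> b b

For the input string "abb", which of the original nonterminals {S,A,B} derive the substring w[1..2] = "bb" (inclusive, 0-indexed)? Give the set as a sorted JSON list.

CNF form of G:
  S -> T1 A | T1 B | b
  A -> A S | b
  B -> T0 T0
  T0 -> b
  T1 -> a

Fill CYK table bottom-up (cells [i..j] with 1 ≤ i ≤ j ≤ 2 only):
  T[1,1] 'b' = {A,S,T0}  orig:{A,S}
  T[2,2] 'b' = {A,S,T0}  orig:{A,S}
  T[1,2] 'bb' = {A,B}

Original NTs in T[1,2] deriving "bb": ["A", "B"]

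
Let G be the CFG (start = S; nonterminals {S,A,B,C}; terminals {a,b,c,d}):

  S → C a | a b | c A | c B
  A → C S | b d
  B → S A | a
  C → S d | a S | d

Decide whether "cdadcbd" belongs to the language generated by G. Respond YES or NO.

Convert to CNF:
  S -> C T2 | T2 T0 | T3 A | T3 B
  A -> C S | T0 T1
  B -> S A | a
  C -> S T1 | T2 S | d
  T0 -> b
  T1 -> d
  T2 -> a
  T3 -> c

Fill CYK table bottom-up:
  [0..0]={T3}  "c"  orig:{}
  [1..1]={C,T1}  "d"  orig:{C}
  [2..2]={B,T2}  "a"  orig:{B}
  [3..3]={C,T1}  "d"  orig:{C}
  [4..4]={T3}  "c"  orig:{}
  [5..5]={T0}  "b"  orig:{}
  [6..6]={C,T1}  "d"  orig:{C}
  [0..1]=∅  "cd"
  [1..2]={S}  "da"
  [2..3]=∅  "ad"
  [3..4]=∅  "dc"
  [4..5]=∅  "cb"
  [5..6]={A}  "bd"
  [0..2]=∅  "cda"
  [1..3]={C}  "dad"
  [2..4]=∅  "adc"
  [3..5]=∅  "dcb"
  [4..6]={S}  "cbd"
  [0..3]=∅  "cdad"
  [1..4]=∅  "dadc"
  [2..5]=∅  "adcb"
  [3..6]={A}  "dcbd"
  [0..4]=∅  "cdadc"
  [1..5]=∅  "dadcb"
  [2..6]=∅  "adcbd"
  [0..5]=∅  "cdadcb"
  [1..6]={A,B}  "dadcbd"
  [0..6]={S}  "cdadcbd"

S ∈ T[0,6] ⇒ YES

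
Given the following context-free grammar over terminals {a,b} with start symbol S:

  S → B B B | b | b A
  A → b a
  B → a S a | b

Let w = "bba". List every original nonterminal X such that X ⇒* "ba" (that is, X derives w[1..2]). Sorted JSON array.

CNF form of G:
  S -> B X3 | T0 A | b
  A -> T0 T1
  B -> T1 X2 | b
  T0 -> b
  T1 -> a
  X2 -> S T1
  X3 -> B B

CYK table (by increasing span) (cells [i..j] with 1 ≤ i ≤ j ≤ 2 only):
  T[1,1] 'b' = {B,S,T0}  orig:{B,S}
  T[2,2] 'a' = {T1}  orig:{}
  T[1,2] 'ba' = {A,X2}  orig:{A}

Original NTs in T[1,2] deriving "ba": ["A"]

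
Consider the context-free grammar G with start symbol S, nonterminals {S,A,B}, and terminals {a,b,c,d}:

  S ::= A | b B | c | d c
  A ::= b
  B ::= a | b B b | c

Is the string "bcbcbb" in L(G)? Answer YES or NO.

CNF form of G:
  S -> T0 B | T1 T2 | b | c
  A -> b
  B -> T0 X3 | a | c
  T0 -> b
  T1 -> d
  T2 -> c
  X3 -> B T0

CYK table (by increasing span):
  cell(0,0) b: {A,S,T0}  orig:{A,S}
  cell(1,1) c: {B,S,T2}  orig:{B,S}
  cell(2,2) b: {A,S,T0}  orig:{A,S}
  cell(3,3) c: {B,S,T2}  orig:{B,S}
  cell(4,4) b: {A,S,T0}  orig:{A,S}
  cell(5,5) b: {A,S,T0}  orig:{A,S}
  cell(0,1) bc: {S}
  cell(1,2) cb: {X3}  orig:{}
  cell(2,3) bc: {S}
  cell(3,4) cb: {X3}  orig:{}
  cell(4,5) bb: ∅
  cell(0,2) bcb: {B}
  cell(1,3) cbc: ∅
  cell(2,4) bcb: {B}
  cell(3,5) cbb: ∅
  cell(0,3) bcbc: ∅
  cell(1,4) cbcb: ∅
  cell(2,5) bcbb: {X3}  orig:{}
  cell(0,4) bcbcb: ∅
  cell(1,5) cbcbb: ∅
  cell(0,5) bcbcbb: ∅

S ∉ T[0,5] ⇒ NO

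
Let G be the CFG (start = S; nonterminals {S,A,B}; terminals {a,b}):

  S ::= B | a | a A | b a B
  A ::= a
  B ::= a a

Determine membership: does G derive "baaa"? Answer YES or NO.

CNF form of G:
  S -> T0 A | T0 T0 | T1 X2 | a
  A -> a
  B -> T0 T0
  T0 -> a
  T1 -> b
  X2 -> T0 B

CYK fill:
  [0..0]={T1}  "b"  orig:{}
  [1..1]={A,S,T0}  "a"  orig:{A,S}
  [2..2]={A,S,T0}  "a"  orig:{A,S}
  [3..3]={A,S,T0}  "a"  orig:{A,S}
  [0..1]=∅  "ba"
  [1..2]={B,S}  "aa"
  [2..3]={B,S}  "aa"
  [0..2]=∅  "baa"
  [1..3]={X2}  "aaa"  orig:{}
  [0..3]={S}  "baaa"

S ∈ T[0,3] ⇒ YES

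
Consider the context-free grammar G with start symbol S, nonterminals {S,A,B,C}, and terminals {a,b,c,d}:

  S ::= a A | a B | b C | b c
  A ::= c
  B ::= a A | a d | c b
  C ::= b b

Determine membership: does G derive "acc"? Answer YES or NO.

Convert to CNF:
  S -> T0 A | T0 B | T3 C | T3 T2
  A -> c
  B -> T0 A | T0 T1 | T2 T3
  C -> T3 T3
  T0 -> a
  T1 -> d
  T2 -> c
  T3 -> b

CYK table (by increasing span):
  [0..0]={T0}  "a"  orig:{}
  [1..1]={A,T2}  "c"  orig:{A}
  [2..2]={A,T2}  "c"  orig:{A}
  [0..1]={B,S}  "ac"
  [1..2]=∅  "cc"
  [0..2]=∅  "acc"

S ∉ T[0,2] ⇒ NO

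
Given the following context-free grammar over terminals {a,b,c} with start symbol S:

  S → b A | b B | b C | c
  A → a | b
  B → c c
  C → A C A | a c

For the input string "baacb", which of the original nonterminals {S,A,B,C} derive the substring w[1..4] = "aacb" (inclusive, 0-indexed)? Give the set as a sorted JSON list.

CNF form of G:
  S -> T2 A | T2 B | T2 C | c
  A -> a | b
  B -> T0 T0
  C -> A X3 | T1 T0
  T0 -> c
  T1 -> a
  T2 -> b
  X3 -> C A

CYK fill (cells [i..j] with 1 ≤ i ≤ j ≤ 4 only):
  T[1,1] 'a' = {A,T1}  orig:{A}
  T[2,2] 'a' = {A,T1}  orig:{A}
  T[3,3] 'c' = {S,T0}  orig:{S}
  T[4,4] 'b' = {A,T2}  orig:{A}
  T[1,2] 'aa' = ∅
  T[2,3] 'ac' = {C}
  T[3,4] 'cb' = ∅
  T[1,3] 'aac' = ∅
  T[2,4] 'acb' = {X3}  orig:{}
  T[1,4] 'aacb' = {C}

Original NTs in T[1,4] deriving "aacb": ["C"]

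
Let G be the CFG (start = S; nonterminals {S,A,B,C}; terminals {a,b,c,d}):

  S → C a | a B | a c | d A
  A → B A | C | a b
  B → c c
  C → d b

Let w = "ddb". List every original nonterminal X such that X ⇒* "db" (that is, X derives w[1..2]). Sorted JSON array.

Convert to CNF:
  S -> C T0 | T0 B | T0 T3 | T2 A
  A -> B A | T0 T1 | T2 T1
  B -> T3 T3
  C -> T2 T1
  T0 -> a
  T1 -> b
  T2 -> d
  T3 -> c

CYK fill — only the sub-triangle for w[1..2]:
  T[1,1] 'd' = {T2}  orig:{}
  T[2,2] 'b' = {T1}  orig:{}
  T[1,2] 'db' = {A,C}

Original NTs in T[1,2] deriving "db": ["A", "C"]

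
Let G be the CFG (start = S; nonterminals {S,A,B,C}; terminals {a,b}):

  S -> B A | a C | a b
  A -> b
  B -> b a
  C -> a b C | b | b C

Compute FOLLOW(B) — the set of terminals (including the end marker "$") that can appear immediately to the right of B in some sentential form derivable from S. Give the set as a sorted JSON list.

FIRST iteration:
[1]
  A via A→b: +{b}
  B via B→b a: +{b}
  C via C→a b C: +{a}
  C via C→b: +{b}
  S via S→B A: +{b}
  S via S→a C: +{a}
  FIRST(S)={a,b}  FIRST(A)={b}  FIRST(B)={b}  FIRST(C)={a,b}
[2] done
  FIRST(S)={a,b}  FIRST(A)={b}  FIRST(B)={b}  FIRST(C)={a,b}

Compute FOLLOW by fixpoint:
initialize: $ ∈ FOLLOW(S)
[1]
  S→B A: FOLLOW(B) ⊇ FIRST(A) = {b}; new: +{b}
  S→B A: FOLLOW(A) ⊇ FOLLOW(S) ⊇ {$}; new: +{$}
  S→a C: FOLLOW(C) ⊇ FOLLOW(S) ⊇ {$}; new: +{$}
  S: {$}  A: {$}  B: {b}  C: {$}
[2] done
  S: {$}  A: {$}  B: {b}  C: {$}

FOLLOW(B) = ["b"]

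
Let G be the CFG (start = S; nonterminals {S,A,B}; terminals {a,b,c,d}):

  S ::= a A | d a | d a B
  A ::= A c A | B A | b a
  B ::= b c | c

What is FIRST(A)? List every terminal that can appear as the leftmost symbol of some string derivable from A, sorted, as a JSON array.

FIRST sets, iterate to fixpoint:
[1]
  A via A→b a: +{b}
  B via B→b c: +{b}
  B via B→c: +{c}
  S via S→a A: +{a}
  S via S→d a: +{d}
  S: {a,d}  A: {b}  B: {b,c}
[2]
  A via A→B A: +{c}
  S: {a,d}  A: {b,c}  B: {b,c}
[3] (no change)
  S: {a,d}  A: {b,c}  B: {b,c}

FIRST(A) = ["b", "c"]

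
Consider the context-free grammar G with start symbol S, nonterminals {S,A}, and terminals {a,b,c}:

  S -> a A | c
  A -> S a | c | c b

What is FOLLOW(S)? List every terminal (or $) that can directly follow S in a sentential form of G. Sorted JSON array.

FIRST iteration:
[1]
  A via A→c: +{c}
  S via S→a A: +{a}
  S via S→c: +{c}
  FIRST(S)={a,c}  FIRST(A)={c}
[2]
  A via A→S a: +{a}
  FIRST(S)={a,c}  FIRST(A)={a,c}
[3] (no change)
  FIRST(S)={a,c}  FIRST(A)={a,c}

Compute FOLLOW by fixpoint:
FOLLOW(S) := {$}
round 1:
  A→S a: FOLLOW(S) ⊇ FIRST(a) = {a}; new: +{a}
  S→a A: FOLLOW(A) ⊇ FOLLOW(S) ⊇ {$,a}; new: +{$,a}
  FOLLOW(S)={$,a}  FOLLOW(A)={$,a}
round 2: (no change)
  FOLLOW(S)={$,a}  FOLLOW(A)={$,a}

FOLLOW(S) = ["$", "a"]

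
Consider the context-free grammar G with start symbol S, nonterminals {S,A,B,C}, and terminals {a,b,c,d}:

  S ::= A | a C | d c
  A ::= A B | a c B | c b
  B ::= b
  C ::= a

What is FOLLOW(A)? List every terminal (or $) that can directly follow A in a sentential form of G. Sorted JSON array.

FIRST iteration:
iter 1:
  A via A→a c B: +{a}
  A via A→c b: +{c}
  B via B→b: +{b}
  C via C→a: +{a}
  S via S→A: +{a,c}
  S via S→d c: +{d}
  S: {a,c,d}  A: {a,c}  B: {b}  C: {a}
iter 2: (stable)
  S: {a,c,d}  A: {a,c}  B: {b}  C: {a}

FOLLOW iteration:
initialize: $ ∈ FOLLOW(S)
pass 1:
  A→A B: FOLLOW(A) ⊇ FIRST(B) = {b}; new: +{b}
  A→A B: FOLLOW(B) ⊇ FOLLOW(A) ⊇ {b}; new: +{b}
  S→A: FOLLOW(A) ⊇ FOLLOW(S) ⊇ {$}; new: +{$}
  S→a C: FOLLOW(C) ⊇ FOLLOW(S) ⊇ {$}; new: +{$}
  S: {$}  A: {$,b}  B: {b}  C: {$}
pass 2:
  A→A B: FOLLOW(B) ⊇ FOLLOW(A) ⊇ {$,b}; new: +{$}
  S: {$}  A: {$,b}  B: {$,b}  C: {$}
pass 3: (no change)
  S: {$}  A: {$,b}  B: {$,b}  C: {$}

FOLLOW(A) = ["$", "b"]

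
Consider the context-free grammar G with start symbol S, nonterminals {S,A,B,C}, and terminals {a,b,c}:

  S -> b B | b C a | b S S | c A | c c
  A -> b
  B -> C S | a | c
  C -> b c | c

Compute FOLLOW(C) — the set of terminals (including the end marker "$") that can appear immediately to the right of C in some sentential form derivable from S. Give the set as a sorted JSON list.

FIRST iteration:
iter 1:
  A via A→b: +{b}
  B via B→a: +{a}
  B via B→c: +{c}
  C via C→b c: +{b}
  C via C→c: +{c}
  S via S→b B: +{b}
  S via S→c A: +{c}
  FIRST(S)={b,c}  FIRST(A)={b}  FIRST(B)={a,c}  FIRST(C)={b,c}
iter 2:
  B via B→C S: +{b}
  FIRST(S)={b,c}  FIRST(A)={b}  FIRST(B)={a,b,c}  FIRST(C)={b,c}
iter 3: (stable)
  FIRST(S)={b,c}  FIRST(A)={b}  FIRST(B)={a,b,c}  FIRST(C)={b,c}

FOLLOW sets:
FOLLOW(S) := {$}
[1]
  B→C S: FOLLOW(C) ⊇ FIRST(S) = {b,c}; new: +{b,c}
  S→b B: FOLLOW(B) ⊇ FOLLOW(S) ⊇ {$}; new: +{$}
  S→b C a: FOLLOW(C) ⊇ FIRST(a) = {a}; new: +{a}
  S→b S S: FOLLOW(S) ⊇ FIRST(S) = {b,c}; new: +{b,c}
  S→c A: FOLLOW(A) ⊇ FOLLOW(S) ⊇ {$,b,c}; new: +{$,b,c}
  FOLLOW(S)={$,b,c}  FOLLOW(A)={$,b,c}  FOLLOW(B)={$}  FOLLOW(C)={a,b,c}
[2]
  S→b B: FOLLOW(B) ⊇ FOLLOW(S) ⊇ {$,b,c}; new: +{b,c}
  FOLLOW(S)={$,b,c}  FOLLOW(A)={$,b,c}  FOLLOW(B)={$,b,c}  FOLLOW(C)={a,b,c}
[3] (stable)
  FOLLOW(S)={$,b,c}  FOLLOW(A)={$,b,c}  FOLLOW(B)={$,b,c}  FOLLOW(C)={a,b,c}

FOLLOW(C) = ["a", "b", "c"]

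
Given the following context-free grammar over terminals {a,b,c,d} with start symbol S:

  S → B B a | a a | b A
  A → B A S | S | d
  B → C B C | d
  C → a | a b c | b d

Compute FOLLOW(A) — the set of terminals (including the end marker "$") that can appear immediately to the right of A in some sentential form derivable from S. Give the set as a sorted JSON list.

FIRST sets, iterate to fixpoint:
[1]
  A via A→d: +{d}
  B via B→d: +{d}
  C via C→a: +{a}
  C via C→b d: +{b}
  S via S→B B a: +{d}
  S via S→a a: +{a}
  S via S→b A: +{b}
  FIRST[S]={a,b,d}  FIRST[A]={d}  FIRST[B]={d}  FIRST[C]={a,b}
[2]
  A via A→S: +{a,b}
  B via B→C B C: +{a,b}
  FIRST[S]={a,b,d}  FIRST[A]={a,b,d}  FIRST[B]={a,b,d}  FIRST[C]={a,b}
[3] (stable)
  FIRST[S]={a,b,d}  FIRST[A]={a,b,d}  FIRST[B]={a,b,d}  FIRST[C]={a,b}

FOLLOW iteration:
seed FOLLOW(S) with $
[1]
  A→B A S: FOLLOW(B) ⊇ FIRST(A) = {a,b,d}; new: +{a,b,d}
  A→B A S: FOLLOW(A) ⊇ FIRST(S) = {a,b,d}; new: +{a,b,d}
  A→B A S: FOLLOW(S) ⊇ FOLLOW(A) ⊇ {a,b,d}; new: +{a,b,d}
  B→C B C: FOLLOW(C) ⊇ FIRST(B) = {a,b,d}; new: +{a,b,d}
  S→b A: FOLLOW(A) ⊇ FOLLOW(S) ⊇ {$,a,b,d}; new: +{$}
  FOLLOW[S]={$,a,b,d}  FOLLOW[A]={$,a,b,d}  FOLLOW[B]={a,b,d}  FOLLOW[C]={a,b,d}
[2] (stable)
  FOLLOW[S]={$,a,b,d}  FOLLOW[A]={$,a,b,d}  FOLLOW[B]={a,b,d}  FOLLOW[C]={a,b,d}

FOLLOW(A) = ["$", "a", "b", "d"]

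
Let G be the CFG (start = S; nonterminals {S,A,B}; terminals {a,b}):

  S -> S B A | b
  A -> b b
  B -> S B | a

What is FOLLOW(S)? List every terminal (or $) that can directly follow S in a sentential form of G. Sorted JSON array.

FIRST sets, iterate to fixpoint:
round 1:
  A via A→b b: +{b}
  B via B→a: +{a}
  S via S→b: +{b}
  FIRST[S]={b}  FIRST[A]={b}  FIRST[B]={a}
round 2:
  B via B→S B: +{b}
  FIRST[S]={b}  FIRST[A]={b}  FIRST[B]={a,b}
round 3: done
  FIRST[S]={b}  FIRST[A]={b}  FIRST[B]={a,b}

Compute FOLLOW by fixpoint:
seed FOLLOW(S) with $
pass 1:
  B→S B: FOLLOW(S) ⊇ FIRST(B) = {a,b}; new: +{a,b}
  S→S B A: FOLLOW(B) ⊇ FIRST(A) = {b}; new: +{b}
  S→S B A: FOLLOW(A) ⊇ FOLLOW(S) ⊇ {$,a,b}; new: +{$,a,b}
  S: {$,a,b}  A: {$,a,b}  B: {b}
pass 2: (no change)
  S: {$,a,b}  A: {$,a,b}  B: {b}

FOLLOW(S) = ["$", "a", "b"]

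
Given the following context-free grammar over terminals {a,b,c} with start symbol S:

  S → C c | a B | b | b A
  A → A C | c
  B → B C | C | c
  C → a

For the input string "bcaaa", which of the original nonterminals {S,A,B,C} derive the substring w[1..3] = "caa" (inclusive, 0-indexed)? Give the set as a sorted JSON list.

CNF form of G:
  S -> C T0 | T1 B | T2 A | b
  A -> A C | c
  B -> B C | a | c
  C -> a
  T0 -> c
  T1 -> a
  T2 -> b

Fill CYK table bottom-up (cells [i..j] with 1 ≤ i ≤ j ≤ 3 only):
  [1..1]={A,B,T0}  "c"  orig:{A,B}
  [2..2]={B,C,T1}  "a"  orig:{B,C}
  [3..3]={B,C,T1}  "a"  orig:{B,C}
  [1..2]={A,B}  "ca"
  [2..3]={B,S}  "aa"
  [1..3]={A,B}  "caa"

Original NTs in T[1,3] deriving "caa": ["A", "B"]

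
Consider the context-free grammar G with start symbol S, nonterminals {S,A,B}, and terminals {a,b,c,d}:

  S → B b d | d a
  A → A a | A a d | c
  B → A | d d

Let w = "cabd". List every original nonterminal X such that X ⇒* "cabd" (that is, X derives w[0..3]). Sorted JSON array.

CNF form of G:
  S -> B X5 | T1 T0
  A -> A T0 | A X3 | c
  B -> A T0 | A X4 | T1 T1 | c
  T0 -> a
  T1 -> d
  T2 -> b
  X3 -> T0 T1
  X4 -> T0 T1
  X5 -> T2 T1

Fill CYK table bottom-up (cells [i..j] with 0 ≤ i ≤ j ≤ 3 only):
  cell(0,0) c: {A,B}
  cell(1,1) a: {T0}  orig:{}
  cell(2,2) b: {T2}  orig:{}
  cell(3,3) d: {T1}  orig:{}
  cell(0,1) ca: {A,B}
  cell(1,2) ab: ∅
  cell(2,3) bd: {X5}  orig:{}
  cell(0,2) cab: ∅
  cell(1,3) abd: ∅
  cell(0,3) cabd: {S}

Original NTs in T[0,3] deriving "cabd": ["S"]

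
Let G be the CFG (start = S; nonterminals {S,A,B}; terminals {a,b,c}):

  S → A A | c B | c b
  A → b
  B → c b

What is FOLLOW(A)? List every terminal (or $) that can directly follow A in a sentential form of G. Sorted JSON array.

Compute FIRST by fixpoint:
round 1:
  A via A→b: +{b}
  B via B→c b: +{c}
  S via S→A A: +{b}
  S via S→c B: +{c}
  S: {b,c}  A: {b}  B: {c}
round 2: done
  S: {b,c}  A: {b}  B: {c}

FOLLOW sets:
seed FOLLOW(S) with $
pass 1:
  S→A A: FOLLOW(A) ⊇ FIRST(A) = {b}; new: +{b}
  S→A A: FOLLOW(A) ⊇ FOLLOW(S) ⊇ {$}; new: +{$}
  S→c B: FOLLOW(B) ⊇ FOLLOW(S) ⊇ {$}; new: +{$}
  FOLLOW(S)={$}  FOLLOW(A)={$,b}  FOLLOW(B)={$}
pass 2: — fixpoint
  FOLLOW(S)={$}  FOLLOW(A)={$,b}  FOLLOW(B)={$}

FOLLOW(A) = ["$", "b"]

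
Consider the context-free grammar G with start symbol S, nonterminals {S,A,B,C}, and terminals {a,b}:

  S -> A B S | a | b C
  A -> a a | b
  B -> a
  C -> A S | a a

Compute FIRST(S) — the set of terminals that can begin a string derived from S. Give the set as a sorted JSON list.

Compute FIRST by fixpoint:
iter 1:
  A via A→a a: +{a}
  A via A→b: +{b}
  B via B→a: +{a}
  C via C→A S: +{a,b}
  S via S→A B S: +{a,b}
  FIRST(S)={a,b}  FIRST(A)={a,b}  FIRST(B)={a}  FIRST(C)={a,b}
iter 2: (no change)
  FIRST(S)={a,b}  FIRST(A)={a,b}  FIRST(B)={a}  FIRST(C)={a,b}

FIRST(S) = ["a", "b"]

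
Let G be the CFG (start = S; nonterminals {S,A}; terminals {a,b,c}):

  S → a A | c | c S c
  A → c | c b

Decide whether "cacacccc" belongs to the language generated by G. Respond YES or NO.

CNF form of G:
  S -> T0 X3 | T2 A | c
  A -> T0 T1 | c
  T0 -> c
  T1 -> b
  T2 -> a
  X3 -> S T0

CYK table (by increasing span):
  [0..0]={A,S,T0}  "c"  orig:{A,S}
  [1..1]={T2}  "a"  orig:{}
  [2..2]={A,S,T0}  "c"  orig:{A,S}
  [3..3]={T2}  "a"  orig:{}
  [4..4]={A,S,T0}  "c"  orig:{A,S}
  [5..5]={A,S,T0}  "c"  orig:{A,S}
  [6..6]={A,S,T0}  "c"  orig:{A,S}
  [7..7]={A,S,T0}  "c"  orig:{A,S}
  [0..1]=∅  "ca"
  [1..2]={S}  "ac"
  [2..3]=∅  "ca"
  [3..4]={S}  "ac"
  [4..5]={X3}  "cc"  orig:{}
  [5..6]={X3}  "cc"  orig:{}
  [6..7]={X3}  "cc"  orig:{}
  [0..2]=∅  "cac"
  [1..3]=∅  "aca"
  [2..4]=∅  "cac"
  [3..5]={X3}  "acc"  orig:{}
  [4..6]={S}  "ccc"
  [5..7]={S}  "ccc"
  [0..3]=∅  "caca"
  [1..4]=∅  "acac"
  [2..5]={S}  "cacc"
  [3..6]=∅  "accc"
  [4..7]={X3}  "cccc"  orig:{}
  [0..4]=∅  "cacac"
  [1..5]=∅  "acacc"
  [2..6]={X3}  "caccc"  orig:{}
  [3..7]=∅  "acccc"
  [0..5]=∅  "cacacc"
  [1..6]=∅  "acaccc"
  [2..7]=∅  "cacccc"
  [0..6]=∅  "cacaccc"
  [1..7]=∅  "acacccc"
  [0..7]=∅  "cacacccc"

S ∉ T[0,7] ⇒ NO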